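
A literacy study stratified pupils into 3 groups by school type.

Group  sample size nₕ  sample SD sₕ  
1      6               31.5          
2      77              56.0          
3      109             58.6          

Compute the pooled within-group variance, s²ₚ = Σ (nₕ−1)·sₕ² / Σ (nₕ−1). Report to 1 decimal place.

Degrees of freedom: 5 + 76 + 108 = 189.
Σ(nₕ−1)sₕ² = 5·992.25 + 76·3136 + 108·3433.96 = 614164.93.
s²ₚ = 614164.93 / 189 = 3249.550... → 3249.5.

3249.5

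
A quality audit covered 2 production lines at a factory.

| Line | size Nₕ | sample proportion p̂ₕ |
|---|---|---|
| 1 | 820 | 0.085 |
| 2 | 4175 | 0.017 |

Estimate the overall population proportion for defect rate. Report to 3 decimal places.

0.028

N = 820 + 4175 = 4995.
Overall proportion = Σ (Nₕ/N)·p̂ₕ.
Σ Nₕp̂ₕ = 69.7 + 70.975 = 140.675.
140.675 / 4995 = 0.02816... → 0.028.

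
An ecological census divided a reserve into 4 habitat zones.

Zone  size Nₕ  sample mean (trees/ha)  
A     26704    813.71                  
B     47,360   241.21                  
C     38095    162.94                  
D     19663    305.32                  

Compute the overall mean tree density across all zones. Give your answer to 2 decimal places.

N = 26704 + 47360 + 38095 + 19663 = 131822.
The stratified mean weights each stratum mean by its population share Nₕ/N.
Σ Nₕx̄ₕ = 26704·813.71 + 47360·241.21 + 38095·162.94 + 19663·305.32 = 21729311.84 + 11423705.6 + 6207199.3 + 6003507.16 = 45363723.9.
Divide by N: 45363723.9 / 131822 = 344.1286... → 344.13.

344.13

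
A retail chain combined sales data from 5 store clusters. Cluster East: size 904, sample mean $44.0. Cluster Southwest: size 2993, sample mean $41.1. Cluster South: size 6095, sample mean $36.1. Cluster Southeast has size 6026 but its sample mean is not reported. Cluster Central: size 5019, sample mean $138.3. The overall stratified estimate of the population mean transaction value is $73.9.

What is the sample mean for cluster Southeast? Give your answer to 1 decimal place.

79.3

Σ Nₕx̄ₕ = N·μ, so 6026·x̄_Southeast = 21037·73.9 − (904·44.0 + 2993·41.1 + 6095·36.1 + 5019·138.3).
= 1554634.3 − 1076945.5 = 477688.8.
x̄_Southeast = 477688.8 / 6026 = 79.271... → 79.3.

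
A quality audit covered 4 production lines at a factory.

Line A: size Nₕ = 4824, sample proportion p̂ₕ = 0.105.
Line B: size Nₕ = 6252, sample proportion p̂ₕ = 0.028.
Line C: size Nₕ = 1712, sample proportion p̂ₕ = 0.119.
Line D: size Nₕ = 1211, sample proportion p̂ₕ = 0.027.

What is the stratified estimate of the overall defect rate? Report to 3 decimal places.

0.066

N = 4824 + 6252 + 1712 + 1211 = 13999.
Overall proportion = Σ (Nₕ/N)·p̂ₕ.
Σ Nₕp̂ₕ = 506.52 + 175.056 + 203.728 + 32.697 = 918.001.
918.001 / 13999 = 0.06558... → 0.066.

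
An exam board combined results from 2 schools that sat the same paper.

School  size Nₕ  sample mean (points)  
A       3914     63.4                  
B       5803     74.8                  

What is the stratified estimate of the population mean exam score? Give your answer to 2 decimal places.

70.21

x̄_st = (Σ Nₕx̄ₕ) / (Σ Nₕ) = (3914·63.4 + 5803·74.8) / 9717
= 682212 / 9717 = 70.2081... → 70.21.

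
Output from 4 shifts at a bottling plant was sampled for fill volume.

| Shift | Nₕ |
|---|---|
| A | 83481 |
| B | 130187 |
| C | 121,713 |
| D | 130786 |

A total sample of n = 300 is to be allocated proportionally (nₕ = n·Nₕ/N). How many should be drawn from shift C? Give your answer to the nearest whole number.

78

N = 83481 + 130187 + 121713 + 130786 = 466167.
n_C = 300·121713/466167 = 78.328... → 78.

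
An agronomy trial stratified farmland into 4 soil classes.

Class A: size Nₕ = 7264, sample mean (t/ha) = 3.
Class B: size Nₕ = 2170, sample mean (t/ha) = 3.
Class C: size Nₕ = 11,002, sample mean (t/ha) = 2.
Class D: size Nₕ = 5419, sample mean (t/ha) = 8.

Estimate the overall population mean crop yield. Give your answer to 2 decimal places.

3.62

N = 25855; weights Wₕ = Nₕ/N = (0.2810, 0.0839, 0.4255, 0.2096).
x̄_st = Σ Wₕ·x̄ₕ = 0.2810·3 + 0.0839·3 + 0.4255·2 + 0.2096·8 ≈ 3.6224...
→ 3.62.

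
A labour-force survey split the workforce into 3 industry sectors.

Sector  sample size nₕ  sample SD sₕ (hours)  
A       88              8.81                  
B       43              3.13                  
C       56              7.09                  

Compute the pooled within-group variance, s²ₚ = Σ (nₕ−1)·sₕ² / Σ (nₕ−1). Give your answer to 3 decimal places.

A: (88−1)·8.81² = 87·77.6161 = 6752.6007
B: (43−1)·3.13² = 42·9.7969 = 411.4698
C: (56−1)·7.09² = 55·50.2681 = 2764.7455
Numerator = 9928.816; denominator = Σ(nₕ−1) = 184.
s²ₚ = 9928.816/184 = 53.96096... → 53.961.

53.961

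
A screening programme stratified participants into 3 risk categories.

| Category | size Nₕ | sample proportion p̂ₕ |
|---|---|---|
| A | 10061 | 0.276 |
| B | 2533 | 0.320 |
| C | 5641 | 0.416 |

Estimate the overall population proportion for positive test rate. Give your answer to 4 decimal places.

0.3254

Wₕ = Nₕ/N with N = 18235: 0.5517, 0.1389, 0.3094.
p̂_st = 0.5517·0.276 + 0.1389·0.320 + 0.3094·0.416 ≈ 0.325421... → 0.3254.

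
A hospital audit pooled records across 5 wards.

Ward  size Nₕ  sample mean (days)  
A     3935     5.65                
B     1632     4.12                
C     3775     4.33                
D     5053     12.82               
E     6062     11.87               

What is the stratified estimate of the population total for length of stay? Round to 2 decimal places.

182037.74

Estimate total by summing Nₕ·x̄ₕ over strata.
3935·5.65 + 1632·4.12 + 3775·4.33 + 5053·12.82 + 6062·11.87 = 22232.75 + 6723.84 + 16345.75 + 64779.46 + 71955.94 = 182037.74.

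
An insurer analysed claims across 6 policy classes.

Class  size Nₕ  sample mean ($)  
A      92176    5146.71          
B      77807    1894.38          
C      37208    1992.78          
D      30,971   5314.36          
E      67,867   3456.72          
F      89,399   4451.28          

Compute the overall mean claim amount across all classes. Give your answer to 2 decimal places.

3775.84

x̄_st = (Σ Nₕx̄ₕ) / (Σ Nₕ) = (92176·5146.71 + 77807·1894.38 + 37208·1992.78 + 30971·5314.36 + 67867·3456.72 + 89399·4451.28) / 395428
= 1493074764.38 / 395428 = 3775.8448... → 3775.84.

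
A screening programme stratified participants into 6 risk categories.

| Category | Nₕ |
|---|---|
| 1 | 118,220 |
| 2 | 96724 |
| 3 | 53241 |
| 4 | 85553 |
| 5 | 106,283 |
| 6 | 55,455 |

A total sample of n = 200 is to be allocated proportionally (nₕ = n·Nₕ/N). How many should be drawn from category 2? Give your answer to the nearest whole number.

Share of category 2 = 96724/515476 = 0.18764.
Allocate 200 × 0.18764 = 37.528... → 38.

38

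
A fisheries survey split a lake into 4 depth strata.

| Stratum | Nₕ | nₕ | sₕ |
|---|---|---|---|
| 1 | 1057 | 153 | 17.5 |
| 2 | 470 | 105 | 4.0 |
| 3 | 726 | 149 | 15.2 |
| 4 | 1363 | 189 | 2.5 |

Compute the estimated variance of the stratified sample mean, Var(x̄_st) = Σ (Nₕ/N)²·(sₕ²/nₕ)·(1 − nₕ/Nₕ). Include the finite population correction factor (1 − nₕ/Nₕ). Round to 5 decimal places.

N = 3616. Term for each stratum: Wₕ²sₕ²/nₕ·(1−nₕ/Nₕ).
Var(x̄_st) = 0.14627538 + 0.00199924 + 0.04967713 + 0.00404693 = 0.20199868 → 0.20200.

0.20200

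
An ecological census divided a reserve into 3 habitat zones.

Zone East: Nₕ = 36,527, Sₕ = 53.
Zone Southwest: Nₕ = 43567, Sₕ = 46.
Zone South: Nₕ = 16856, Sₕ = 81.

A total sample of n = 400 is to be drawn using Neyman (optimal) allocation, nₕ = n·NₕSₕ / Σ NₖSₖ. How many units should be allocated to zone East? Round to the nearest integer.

East: NₕSₕ = 36527·53 = 1935931
Southwest: NₕSₕ = 43567·46 = 2004082
South: NₕSₕ = 16856·81 = 1365336
Σ NₕSₕ = 5305349.
n_East = 400·1935931/5305349 = 145.961... → 146.

146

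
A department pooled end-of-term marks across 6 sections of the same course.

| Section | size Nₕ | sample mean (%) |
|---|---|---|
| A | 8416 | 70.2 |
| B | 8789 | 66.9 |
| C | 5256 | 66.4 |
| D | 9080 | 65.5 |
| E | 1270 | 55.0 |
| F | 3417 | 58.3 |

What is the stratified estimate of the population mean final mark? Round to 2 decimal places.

66.01

N = 8416 + 8789 + 5256 + 9080 + 1270 + 3417 = 36228.
The stratified mean weights each stratum mean by its population share Nₕ/N.
Σ Nₕx̄ₕ = 8416·70.2 + 8789·66.9 + 5256·66.4 + 9080·65.5 + 1270·55.0 + 3417·58.3 = 590803.2 + 587984.1 + 348998.4 + 594740 + 69850 + 199211.1 = 2391586.8.
Divide by N: 2391586.8 / 36228 = 66.0149... → 66.01.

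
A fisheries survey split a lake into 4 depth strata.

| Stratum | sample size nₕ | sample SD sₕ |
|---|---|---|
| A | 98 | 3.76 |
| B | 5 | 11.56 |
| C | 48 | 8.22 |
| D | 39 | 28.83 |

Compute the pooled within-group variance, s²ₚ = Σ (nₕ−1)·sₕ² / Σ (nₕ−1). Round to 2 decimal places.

Degrees of freedom: 97 + 4 + 47 + 38 = 186.
Σ(nₕ−1)sₕ² = 97·14.1376 + 4·133.6336 + 47·67.5684 + 38·831.1689 = 36666.0146.
s²ₚ = 36666.0146 / 186 = 197.1291... → 197.13.

197.13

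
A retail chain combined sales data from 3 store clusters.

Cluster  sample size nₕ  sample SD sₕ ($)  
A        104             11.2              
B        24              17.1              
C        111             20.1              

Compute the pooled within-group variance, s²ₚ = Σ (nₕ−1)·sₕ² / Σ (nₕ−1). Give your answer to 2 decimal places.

A: (104−1)·11.2² = 103·125.44 = 12920.32
B: (24−1)·17.1² = 23·292.41 = 6725.43
C: (111−1)·20.1² = 110·404.01 = 44441.1
Numerator = 64086.85; denominator = Σ(nₕ−1) = 236.
s²ₚ = 64086.85/236 = 271.5544... → 271.55.

271.55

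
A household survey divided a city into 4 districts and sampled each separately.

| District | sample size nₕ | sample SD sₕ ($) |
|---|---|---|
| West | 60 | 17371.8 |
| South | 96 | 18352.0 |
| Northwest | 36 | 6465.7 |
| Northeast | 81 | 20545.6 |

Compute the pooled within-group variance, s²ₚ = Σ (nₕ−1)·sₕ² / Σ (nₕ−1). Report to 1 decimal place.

316109727.1

West: (60−1)·17371.8² = 59·301779435.24 = 17804986679.16
South: (96−1)·18352.0² = 95·336795904 = 31995610880
Northwest: (36−1)·6465.7² = 35·41805276.49 = 1463184677.15
Northeast: (81−1)·20545.6² = 80·422121679.36 = 33769734348.8
Numerator = 85033516585.11; denominator = Σ(nₕ−1) = 269.
s²ₚ = 85033516585.11/269 = 316109727.082... → 316109727.1.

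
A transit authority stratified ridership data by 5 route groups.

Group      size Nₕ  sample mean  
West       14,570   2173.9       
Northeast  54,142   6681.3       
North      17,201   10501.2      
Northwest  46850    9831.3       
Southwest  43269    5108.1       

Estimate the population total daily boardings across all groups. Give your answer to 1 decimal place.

Estimate total by summing Nₕ·x̄ₕ over strata.
14570·2173.9 + 54142·6681.3 + 17201·10501.2 + 46850·9831.3 + 43269·5108.1 = 31673723 + 361738944.6 + 180631141.2 + 460596405 + 221022378.9 = 1255662592.7.

1255662592.7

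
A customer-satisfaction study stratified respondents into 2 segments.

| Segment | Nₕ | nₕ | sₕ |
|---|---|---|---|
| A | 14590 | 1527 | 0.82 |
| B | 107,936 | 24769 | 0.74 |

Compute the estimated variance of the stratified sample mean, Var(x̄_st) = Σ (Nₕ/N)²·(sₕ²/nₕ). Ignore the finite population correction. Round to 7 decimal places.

N = 122526; Wₕ = Nₕ/N.
segment A: (14590/122526)²·0.82²/1527 = 0.0000062437
segment B: (107936/122526)²·0.74²/24769 = 0.0000171566
Sum = 0.0000234003 → 0.0000234.

0.0000234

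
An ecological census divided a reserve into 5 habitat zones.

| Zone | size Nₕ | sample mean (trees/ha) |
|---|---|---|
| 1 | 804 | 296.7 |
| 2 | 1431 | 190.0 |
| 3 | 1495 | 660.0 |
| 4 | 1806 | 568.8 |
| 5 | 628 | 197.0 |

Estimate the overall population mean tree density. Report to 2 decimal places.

429.61

N = 804 + 1431 + 1495 + 1806 + 628 = 6164.
The stratified mean weights each stratum mean by its population share Nₕ/N.
Σ Nₕx̄ₕ = 804·296.7 + 1431·190.0 + 1495·660.0 + 1806·568.8 + 628·197.0 = 238546.8 + 271890 + 986700 + 1027252.8 + 123716 = 2648105.6.
Divide by N: 2648105.6 / 6164 = 429.6083... → 429.61.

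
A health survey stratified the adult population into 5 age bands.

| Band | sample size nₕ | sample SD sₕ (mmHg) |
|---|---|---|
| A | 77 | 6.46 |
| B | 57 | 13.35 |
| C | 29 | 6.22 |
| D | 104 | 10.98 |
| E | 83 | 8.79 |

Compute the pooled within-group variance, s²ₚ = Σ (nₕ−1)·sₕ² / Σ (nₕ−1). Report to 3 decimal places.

95.619

Degrees of freedom: 76 + 56 + 28 + 103 + 82 = 345.
Σ(nₕ−1)sₕ² = 76·41.7316 + 56·178.2225 + 28·38.6884 + 103·120.5604 + 82·77.2641 = 32988.7142.
s²ₚ = 32988.7142 / 345 = 95.61946... → 95.619.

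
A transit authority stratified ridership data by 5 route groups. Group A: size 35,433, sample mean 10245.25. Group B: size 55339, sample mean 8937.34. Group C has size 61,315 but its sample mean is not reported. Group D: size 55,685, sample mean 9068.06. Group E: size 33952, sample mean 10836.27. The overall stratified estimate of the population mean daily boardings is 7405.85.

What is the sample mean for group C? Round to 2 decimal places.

N = 35433 + 55339 + 61315 + 55685 + 33952 = 241724.
Overall total = μ·N = 7405.85·241724 = 1790171685.4.
Subtract the known strata: 35433·10245.25 + 55339·8937.34 + 55685·9068.06 + 33952·10836.27 = 1730471361.65.
Remaining total for group C: 1790171685.4 − 1730471361.65 = 59700323.75.
Divide by its size: 59700323.75 / 61315 = 973.6659... → 973.67.

973.67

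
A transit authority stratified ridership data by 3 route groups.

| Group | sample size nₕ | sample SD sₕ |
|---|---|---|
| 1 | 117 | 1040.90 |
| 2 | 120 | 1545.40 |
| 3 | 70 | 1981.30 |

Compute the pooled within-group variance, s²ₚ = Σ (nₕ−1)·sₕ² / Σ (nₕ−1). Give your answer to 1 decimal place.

1: (117−1)·1040.90² = 116·1083472.81 = 125682845.96
2: (120−1)·1545.40² = 119·2388261.16 = 284203078.04
3: (70−1)·1981.30² = 69·3925549.69 = 270862928.61
Numerator = 680748852.61; denominator = Σ(nₕ−1) = 304.
s²ₚ = 680748852.61/304 = 2239305.436... → 2239305.4.

2239305.4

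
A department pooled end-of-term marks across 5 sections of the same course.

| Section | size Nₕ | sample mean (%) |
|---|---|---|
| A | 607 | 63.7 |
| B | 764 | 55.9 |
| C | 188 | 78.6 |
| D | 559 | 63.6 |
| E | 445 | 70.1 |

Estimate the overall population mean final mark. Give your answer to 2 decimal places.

N = 2563; weights Wₕ = Nₕ/N = (0.2368, 0.2981, 0.0734, 0.2181, 0.1736).
x̄_st = Σ Wₕ·x̄ₕ = 0.2368·63.7 + 0.2981·55.9 + 0.0734·78.6 + 0.2181·63.6 + 0.1736·70.1 ≈ 63.5572...
→ 63.56.

63.56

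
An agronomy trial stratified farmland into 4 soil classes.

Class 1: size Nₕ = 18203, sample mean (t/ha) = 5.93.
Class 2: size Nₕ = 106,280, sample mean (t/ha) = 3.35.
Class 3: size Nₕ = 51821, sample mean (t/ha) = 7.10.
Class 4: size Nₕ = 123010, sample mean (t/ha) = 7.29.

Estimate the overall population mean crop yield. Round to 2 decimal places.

N = 18203 + 106280 + 51821 + 123010 = 299314.
Weight each subgroup mean by Nₕ/N and sum.
Σ Nₕx̄ₕ = 18203·5.93 + 106280·3.35 + 51821·7.10 + 123010·7.29 = 107943.79 + 356038 + 367929.1 + 896742.9 = 1728653.79.
Divide by N: 1728653.79 / 299314 = 5.7754... → 5.78.

5.78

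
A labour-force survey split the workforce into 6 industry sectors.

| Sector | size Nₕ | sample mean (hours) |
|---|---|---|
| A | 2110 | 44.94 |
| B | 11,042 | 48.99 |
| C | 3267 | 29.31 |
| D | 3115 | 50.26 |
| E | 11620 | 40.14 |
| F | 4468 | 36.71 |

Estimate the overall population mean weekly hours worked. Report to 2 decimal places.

42.63

x̄_st = (Σ Nₕx̄ₕ) / (Σ Nₕ) = (2110·44.94 + 11042·48.99 + 3267·29.31 + 3115·50.26 + 11620·40.14 + 4468·36.71) / 35622
= 1518533.73 / 35622 = 42.6291... → 42.63.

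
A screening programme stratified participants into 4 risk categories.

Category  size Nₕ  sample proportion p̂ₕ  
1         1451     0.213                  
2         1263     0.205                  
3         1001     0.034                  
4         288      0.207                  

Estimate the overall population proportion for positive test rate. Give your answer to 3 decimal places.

N = 1451 + 1263 + 1001 + 288 = 4003.
Overall proportion = Σ (Nₕ/N)·p̂ₕ.
Σ Nₕp̂ₕ = 309.063 + 258.915 + 34.034 + 59.616 = 661.628.
661.628 / 4003 = 0.16528... → 0.165.

0.165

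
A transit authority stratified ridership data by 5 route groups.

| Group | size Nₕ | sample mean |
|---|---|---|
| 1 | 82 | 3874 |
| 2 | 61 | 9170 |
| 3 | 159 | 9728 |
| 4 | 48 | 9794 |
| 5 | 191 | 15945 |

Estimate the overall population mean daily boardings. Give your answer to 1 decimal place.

10978.6

N = 82 + 61 + 159 + 48 + 191 = 541.
Overall mean = Σ (Nₕ/N)·x̄ₕ — weight by population share, not a simple average.
Σ Nₕx̄ₕ = 82·3874 + 61·9170 + 159·9728 + 48·9794 + 191·15945 = 317668 + 559370 + 1546752 + 470112 + 3045495 = 5939397.
Divide by N: 5939397 / 541 = 10978.553... → 10978.6.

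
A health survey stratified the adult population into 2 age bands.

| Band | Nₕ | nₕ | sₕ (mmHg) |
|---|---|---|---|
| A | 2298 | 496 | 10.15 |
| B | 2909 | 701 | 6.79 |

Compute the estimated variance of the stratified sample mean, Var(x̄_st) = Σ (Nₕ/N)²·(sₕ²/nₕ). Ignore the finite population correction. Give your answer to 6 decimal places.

N = 5207; Wₕ = Nₕ/N.
band A: (2298/5207)²·10.15²/496 = 0.040455288
band B: (2909/5207)²·6.79²/701 = 0.020527394
Sum = 0.060982682 → 0.060983.

0.060983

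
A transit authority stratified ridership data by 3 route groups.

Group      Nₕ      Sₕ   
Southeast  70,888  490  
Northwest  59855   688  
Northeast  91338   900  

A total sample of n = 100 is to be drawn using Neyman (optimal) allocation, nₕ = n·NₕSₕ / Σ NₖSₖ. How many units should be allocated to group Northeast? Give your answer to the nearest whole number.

Σ NₕSₕ = 70888·490 + 59855·688 + 91338·900 = 158119560.
Share for Northeast: 82204200/158119560 = 0.51989.
n_Northeast = 100 × 0.51989 = 51.989... → 52.

52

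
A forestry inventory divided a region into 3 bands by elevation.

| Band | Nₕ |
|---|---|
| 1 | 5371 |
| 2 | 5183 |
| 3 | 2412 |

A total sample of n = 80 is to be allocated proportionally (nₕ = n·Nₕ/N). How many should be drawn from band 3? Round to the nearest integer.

Share of band 3 = 2412/12966 = 0.18602.
Allocate 80 × 0.18602 = 14.882... → 15.

15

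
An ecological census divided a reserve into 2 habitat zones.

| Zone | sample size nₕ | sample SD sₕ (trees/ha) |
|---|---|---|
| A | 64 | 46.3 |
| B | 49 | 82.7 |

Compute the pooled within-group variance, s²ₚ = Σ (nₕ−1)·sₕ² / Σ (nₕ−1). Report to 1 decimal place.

4174.2

A: (64−1)·46.3² = 63·2143.69 = 135052.47
B: (49−1)·82.7² = 48·6839.29 = 328285.92
Numerator = 463338.39; denominator = Σ(nₕ−1) = 111.
s²ₚ = 463338.39/111 = 4174.220... → 4174.2.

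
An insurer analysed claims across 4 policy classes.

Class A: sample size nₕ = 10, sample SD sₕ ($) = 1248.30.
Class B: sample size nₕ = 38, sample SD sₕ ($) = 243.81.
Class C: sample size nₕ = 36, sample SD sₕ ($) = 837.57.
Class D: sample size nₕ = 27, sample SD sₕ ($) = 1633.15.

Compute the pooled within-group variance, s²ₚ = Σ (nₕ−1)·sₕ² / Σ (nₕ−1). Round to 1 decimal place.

A: (10−1)·1248.30² = 9·1558252.89 = 14024276.01
B: (38−1)·243.81² = 37·59443.3161 = 2199402.6957
C: (36−1)·837.57² = 35·701523.5049 = 24553322.6715
D: (27−1)·1633.15² = 26·2667178.9225 = 69346651.985
Numerator = 110123653.3622; denominator = Σ(nₕ−1) = 107.
s²ₚ = 110123653.3622/107 = 1029193.022... → 1029193.0.

1029193.0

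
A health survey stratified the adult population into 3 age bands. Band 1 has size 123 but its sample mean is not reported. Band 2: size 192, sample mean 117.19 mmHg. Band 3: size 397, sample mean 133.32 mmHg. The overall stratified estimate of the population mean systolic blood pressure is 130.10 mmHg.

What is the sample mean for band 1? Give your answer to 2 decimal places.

139.86

Σ Nₕx̄ₕ = N·μ, so 123·x̄_1 = 712·130.10 − (192·117.19 + 397·133.32).
= 92631.2 − 75428.52 = 17202.68.
x̄_1 = 17202.68 / 123 = 139.8592... → 139.86.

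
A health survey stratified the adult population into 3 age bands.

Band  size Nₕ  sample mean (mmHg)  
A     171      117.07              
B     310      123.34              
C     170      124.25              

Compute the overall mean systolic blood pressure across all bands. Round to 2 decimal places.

121.93

x̄_st = (Σ Nₕx̄ₕ) / (Σ Nₕ) = (171·117.07 + 310·123.34 + 170·124.25) / 651
= 79376.87 / 651 = 121.9307... → 121.93.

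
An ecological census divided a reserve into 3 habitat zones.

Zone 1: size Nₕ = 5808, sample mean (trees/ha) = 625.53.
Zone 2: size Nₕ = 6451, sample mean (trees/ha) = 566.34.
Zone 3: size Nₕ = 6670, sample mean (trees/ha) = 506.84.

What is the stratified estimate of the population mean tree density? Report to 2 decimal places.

563.54

N = 18929; weights Wₕ = Nₕ/N = (0.3068, 0.3408, 0.3524).
x̄_st = Σ Wₕ·x̄ₕ = 0.3068·625.53 + 0.3408·566.34 + 0.3524·506.84 ≈ 563.5353...
→ 563.54.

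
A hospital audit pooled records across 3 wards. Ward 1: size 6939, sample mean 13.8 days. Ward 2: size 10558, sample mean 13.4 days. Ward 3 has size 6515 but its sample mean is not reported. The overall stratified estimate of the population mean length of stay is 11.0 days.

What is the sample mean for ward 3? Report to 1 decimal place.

Σ Nₕx̄ₕ = N·μ, so 6515·x̄_3 = 24012·11.0 − (6939·13.8 + 10558·13.4).
= 264132 − 237235.4 = 26896.6.
x̄_3 = 26896.6 / 6515 = 4.128... → 4.1.

4.1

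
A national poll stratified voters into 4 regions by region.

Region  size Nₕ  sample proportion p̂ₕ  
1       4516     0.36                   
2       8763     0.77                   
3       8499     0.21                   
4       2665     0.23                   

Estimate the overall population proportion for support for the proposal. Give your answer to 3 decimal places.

N = 4516 + 8763 + 8499 + 2665 = 24443.
Overall proportion = Σ (Nₕ/N)·p̂ₕ.
Σ Nₕp̂ₕ = 1625.76 + 6747.51 + 1784.79 + 612.95 = 10771.01.
10771.01 / 24443 = 0.44066... → 0.441.

0.441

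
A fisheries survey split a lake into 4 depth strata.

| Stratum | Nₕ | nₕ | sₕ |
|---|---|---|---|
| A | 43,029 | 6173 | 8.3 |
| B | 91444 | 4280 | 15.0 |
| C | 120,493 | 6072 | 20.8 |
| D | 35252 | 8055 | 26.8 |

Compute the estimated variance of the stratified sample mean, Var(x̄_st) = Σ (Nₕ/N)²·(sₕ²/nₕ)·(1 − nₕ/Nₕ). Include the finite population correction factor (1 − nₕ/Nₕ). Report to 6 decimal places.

0.017863

N = 290218; Wₕ = Nₕ/N.
stratum A: (43029/290218)²·8.3²/6173·(1 − 6173/43029) = 0.000210126
stratum B: (91444/290218)²·15.0²/4280·(1 − 4280/91444) = 0.004974878
stratum C: (120493/290218)²·20.8²/6072·(1 − 6072/120493) = 0.011663094
stratum D: (35252/290218)²·26.8²/8055·(1 − 8055/35252) = 0.001014986
Sum = 0.017863084 → 0.017863.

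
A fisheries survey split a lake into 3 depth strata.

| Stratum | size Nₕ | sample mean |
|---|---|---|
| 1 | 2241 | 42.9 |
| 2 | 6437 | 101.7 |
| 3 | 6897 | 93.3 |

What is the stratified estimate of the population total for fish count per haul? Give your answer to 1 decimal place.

1394271.9

Population total = Σ Nₕ·x̄ₕ (each stratum's size times its mean).
2241·42.9 + 6437·101.7 + 6897·93.3 = 96138.9 + 654642.9 + 643490.1 = 1394271.9.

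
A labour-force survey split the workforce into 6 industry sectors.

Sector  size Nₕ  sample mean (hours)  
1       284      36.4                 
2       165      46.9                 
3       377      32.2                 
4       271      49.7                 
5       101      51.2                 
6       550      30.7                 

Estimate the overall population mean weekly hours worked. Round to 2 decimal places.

N = 284 + 165 + 377 + 271 + 101 + 550 = 1748.
Overall mean = Σ (Nₕ/N)·x̄ₕ — weight by population share, not a simple average.
Σ Nₕx̄ₕ = 284·36.4 + 165·46.9 + 377·32.2 + 271·49.7 + 101·51.2 + 550·30.7 = 10337.6 + 7738.5 + 12139.4 + 13468.7 + 5171.2 + 16885 = 65740.4.
Divide by N: 65740.4 / 1748 = 37.6089... → 37.61.

37.61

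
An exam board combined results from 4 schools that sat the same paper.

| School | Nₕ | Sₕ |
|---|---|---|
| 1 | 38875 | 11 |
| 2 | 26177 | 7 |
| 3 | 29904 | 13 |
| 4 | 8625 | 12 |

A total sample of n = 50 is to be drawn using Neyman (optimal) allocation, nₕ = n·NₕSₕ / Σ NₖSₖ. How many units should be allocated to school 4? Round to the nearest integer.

1: NₕSₕ = 38875·11 = 427625
2: NₕSₕ = 26177·7 = 183239
3: NₕSₕ = 29904·13 = 388752
4: NₕSₕ = 8625·12 = 103500
Σ NₕSₕ = 1103116.
n_4 = 50·103500/1103116 = 4.691... → 5.

5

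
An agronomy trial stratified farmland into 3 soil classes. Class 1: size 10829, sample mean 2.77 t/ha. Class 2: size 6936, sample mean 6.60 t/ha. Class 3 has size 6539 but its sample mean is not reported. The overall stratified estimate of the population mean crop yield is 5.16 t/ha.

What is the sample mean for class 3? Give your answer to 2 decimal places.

7.59

Σ Nₕx̄ₕ = N·μ, so 6539·x̄_3 = 24304·5.16 − (10829·2.77 + 6936·6.60).
= 125408.64 − 75773.93 = 49634.71.
x̄_3 = 49634.71 / 6539 = 7.5906... → 7.59.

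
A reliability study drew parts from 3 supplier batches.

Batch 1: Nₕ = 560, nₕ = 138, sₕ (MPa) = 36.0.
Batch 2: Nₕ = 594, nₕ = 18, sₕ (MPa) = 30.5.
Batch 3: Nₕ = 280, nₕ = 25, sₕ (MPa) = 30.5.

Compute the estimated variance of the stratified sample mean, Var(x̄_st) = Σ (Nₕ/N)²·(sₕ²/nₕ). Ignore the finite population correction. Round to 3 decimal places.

11.718

N = 1434; Wₕ = Nₕ/N.
batch 1: (560/1434)²·36.0²/138 = 1.432200
batch 2: (594/1434)²·30.5²/18 = 8.867512
batch 3: (280/1434)²·30.5²/25 = 1.418657
Sum = 11.718369 → 11.718.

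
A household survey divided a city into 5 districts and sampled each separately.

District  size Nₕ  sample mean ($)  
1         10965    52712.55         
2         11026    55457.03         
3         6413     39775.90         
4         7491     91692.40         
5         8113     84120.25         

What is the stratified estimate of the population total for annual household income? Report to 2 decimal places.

2813880526.88

Population total = Σ Nₕ·x̄ₕ (each stratum's size times its mean).
10965·52712.55 + 11026·55457.03 + 6413·39775.90 + 7491·91692.40 + 8113·84120.25 = 577993110.75 + 611469212.78 + 255082846.7 + 686867768.4 + 682467588.25 = 2813880526.88.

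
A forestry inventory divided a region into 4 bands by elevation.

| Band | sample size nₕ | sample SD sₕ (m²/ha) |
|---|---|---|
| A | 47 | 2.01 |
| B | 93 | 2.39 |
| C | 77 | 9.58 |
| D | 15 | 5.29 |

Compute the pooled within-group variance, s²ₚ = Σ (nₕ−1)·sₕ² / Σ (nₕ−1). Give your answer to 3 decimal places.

A: (47−1)·2.01² = 46·4.0401 = 185.8446
B: (93−1)·2.39² = 92·5.7121 = 525.5132
C: (77−1)·9.58² = 76·91.7764 = 6975.0064
D: (15−1)·5.29² = 14·27.9841 = 391.7774
Numerator = 8078.1416; denominator = Σ(nₕ−1) = 228.
s²ₚ = 8078.1416/228 = 35.43045... → 35.430.

35.430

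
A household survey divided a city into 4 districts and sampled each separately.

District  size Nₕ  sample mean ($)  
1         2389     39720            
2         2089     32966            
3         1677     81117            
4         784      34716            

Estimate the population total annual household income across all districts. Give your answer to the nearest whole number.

Estimate total by summing Nₕ·x̄ₕ over strata.
2389·39720 + 2089·32966 + 1677·81117 + 784·34716 = 94891080 + 68865974 + 136033209 + 27217344 = 327007607.

327007607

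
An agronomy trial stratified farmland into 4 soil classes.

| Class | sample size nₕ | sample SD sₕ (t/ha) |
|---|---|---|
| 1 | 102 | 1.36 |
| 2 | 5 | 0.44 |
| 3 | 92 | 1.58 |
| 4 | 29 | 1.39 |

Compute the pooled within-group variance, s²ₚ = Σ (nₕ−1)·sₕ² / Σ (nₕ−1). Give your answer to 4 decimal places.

2.0931

Degrees of freedom: 101 + 4 + 91 + 28 = 224.
Σ(nₕ−1)sₕ² = 101·1.8496 + 4·0.1936 + 91·2.4964 + 28·1.9321 = 468.8552.
s²ₚ = 468.8552 / 224 = 2.093104... → 2.0931.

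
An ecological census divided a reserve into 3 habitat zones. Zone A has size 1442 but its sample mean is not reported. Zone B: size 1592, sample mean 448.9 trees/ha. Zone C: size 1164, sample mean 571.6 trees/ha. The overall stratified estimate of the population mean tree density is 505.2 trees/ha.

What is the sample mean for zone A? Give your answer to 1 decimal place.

513.8

Σ Nₕx̄ₕ = N·μ, so 1442·x̄_A = 4198·505.2 − (1592·448.9 + 1164·571.6).
= 2120829.6 − 1379991.2 = 740838.4.
x̄_A = 740838.4 / 1442 = 513.758... → 513.8.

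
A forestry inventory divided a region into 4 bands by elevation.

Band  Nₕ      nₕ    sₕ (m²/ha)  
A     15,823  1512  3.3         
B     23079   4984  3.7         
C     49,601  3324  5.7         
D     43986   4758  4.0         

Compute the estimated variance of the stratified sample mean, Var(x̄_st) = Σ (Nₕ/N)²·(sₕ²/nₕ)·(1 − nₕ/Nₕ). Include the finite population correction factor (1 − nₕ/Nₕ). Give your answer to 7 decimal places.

0.0017670

N = 132489; Wₕ = Nₕ/N.
band A: (15823/132489)²·3.3²/1512·(1 − 1512/15823) = 0.0000929127
band B: (23079/132489)²·3.7²/4984·(1 − 4984/23079) = 0.0000653494
band C: (49601/132489)²·5.7²/3324·(1 − 3324/49601) = 0.0012781584
band D: (43986/132489)²·4.0²/4758·(1 − 4758/43986) = 0.0003305571
Sum = 0.0017669776 → 0.0017670.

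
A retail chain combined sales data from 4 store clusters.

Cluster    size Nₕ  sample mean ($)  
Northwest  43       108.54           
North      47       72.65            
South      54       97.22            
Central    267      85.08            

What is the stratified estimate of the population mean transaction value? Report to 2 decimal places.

x̄_st = (Σ Nₕx̄ₕ) / (Σ Nₕ) = (43·108.54 + 47·72.65 + 54·97.22 + 267·85.08) / 411
= 36048.01 / 411 = 87.7081... → 87.71.

87.71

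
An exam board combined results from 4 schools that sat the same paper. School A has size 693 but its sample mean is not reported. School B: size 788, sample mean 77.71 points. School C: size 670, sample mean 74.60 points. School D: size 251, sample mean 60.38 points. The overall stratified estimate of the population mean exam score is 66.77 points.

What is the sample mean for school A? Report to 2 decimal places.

49.07

Σ Nₕx̄ₕ = N·μ, so 693·x̄_A = 2402·66.77 − (788·77.71 + 670·74.60 + 251·60.38).
= 160381.54 − 126372.86 = 34008.68.
x̄_A = 34008.68 / 693 = 49.0746... → 49.07.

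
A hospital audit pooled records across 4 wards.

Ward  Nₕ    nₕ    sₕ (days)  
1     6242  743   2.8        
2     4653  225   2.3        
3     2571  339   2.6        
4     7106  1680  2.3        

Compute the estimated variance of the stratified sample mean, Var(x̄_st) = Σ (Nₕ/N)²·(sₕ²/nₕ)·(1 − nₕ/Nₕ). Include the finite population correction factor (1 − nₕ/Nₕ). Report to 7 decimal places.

N = 20572; Wₕ = Nₕ/N.
ward 1: (6242/20572)²·2.8²/743·(1 − 743/6242) = 0.0008558186
ward 2: (4653/20572)²·2.3²/225·(1 − 225/4653) = 0.0011446186
ward 3: (2571/20572)²·2.6²/339·(1 − 339/2571) = 0.0002703898
ward 4: (7106/20572)²·2.3²/1680·(1 − 1680/7106) = 0.0002868787
Sum = 0.0025577056 → 0.0025577.

0.0025577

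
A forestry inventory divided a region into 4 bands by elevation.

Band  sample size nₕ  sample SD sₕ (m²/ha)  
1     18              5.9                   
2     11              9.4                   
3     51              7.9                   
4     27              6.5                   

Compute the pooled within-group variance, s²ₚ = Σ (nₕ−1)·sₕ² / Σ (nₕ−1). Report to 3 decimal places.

Degrees of freedom: 17 + 10 + 50 + 26 = 103.
Σ(nₕ−1)sₕ² = 17·34.81 + 10·88.36 + 50·62.41 + 26·42.25 = 5694.37.
s²ₚ = 5694.37 / 103 = 55.28515... → 55.285.

55.285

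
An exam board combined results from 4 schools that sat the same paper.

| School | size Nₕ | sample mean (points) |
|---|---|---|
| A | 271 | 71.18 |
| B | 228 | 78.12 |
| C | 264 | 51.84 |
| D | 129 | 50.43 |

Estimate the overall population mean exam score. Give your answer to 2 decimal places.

x̄_st = (Σ Nₕx̄ₕ) / (Σ Nₕ) = (271·71.18 + 228·78.12 + 264·51.84 + 129·50.43) / 892
= 57292.37 / 892 = 64.2291... → 64.23.

64.23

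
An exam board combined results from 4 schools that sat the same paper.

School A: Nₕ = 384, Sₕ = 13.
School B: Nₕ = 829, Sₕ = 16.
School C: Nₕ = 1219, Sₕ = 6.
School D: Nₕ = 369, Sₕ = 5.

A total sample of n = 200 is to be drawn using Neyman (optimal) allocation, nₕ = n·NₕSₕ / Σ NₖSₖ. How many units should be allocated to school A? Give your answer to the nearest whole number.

36

A: NₕSₕ = 384·13 = 4992
B: NₕSₕ = 829·16 = 13264
C: NₕSₕ = 1219·6 = 7314
D: NₕSₕ = 369·5 = 1845
Σ NₕSₕ = 27415.
n_A = 200·4992/27415 = 36.418... → 36.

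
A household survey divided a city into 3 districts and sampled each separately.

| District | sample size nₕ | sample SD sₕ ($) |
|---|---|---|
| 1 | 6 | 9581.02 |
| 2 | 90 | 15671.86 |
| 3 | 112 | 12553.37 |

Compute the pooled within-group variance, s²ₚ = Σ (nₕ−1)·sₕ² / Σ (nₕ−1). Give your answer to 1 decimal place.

194196039.4

Degrees of freedom: 5 + 89 + 111 = 205.
Σ(nₕ−1)sₕ² = 5·91795944.2404 + 89·245607195.8596 + 111·157587098.3569 = 39810188070.3223.
s²ₚ = 39810188070.3223 / 205 = 194196039.367... → 194196039.4.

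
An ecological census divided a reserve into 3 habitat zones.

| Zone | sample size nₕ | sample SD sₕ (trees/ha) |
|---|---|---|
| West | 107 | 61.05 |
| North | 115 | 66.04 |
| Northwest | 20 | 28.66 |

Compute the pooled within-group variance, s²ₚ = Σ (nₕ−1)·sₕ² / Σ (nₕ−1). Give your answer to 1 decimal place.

3798.6

West: (107−1)·61.05² = 106·3727.1025 = 395072.865
North: (115−1)·66.04² = 114·4361.2816 = 497186.1024
Northwest: (20−1)·28.66² = 19·821.3956 = 15606.5164
Numerator = 907865.4838; denominator = Σ(nₕ−1) = 239.
s²ₚ = 907865.4838/239 = 3798.600... → 3798.6.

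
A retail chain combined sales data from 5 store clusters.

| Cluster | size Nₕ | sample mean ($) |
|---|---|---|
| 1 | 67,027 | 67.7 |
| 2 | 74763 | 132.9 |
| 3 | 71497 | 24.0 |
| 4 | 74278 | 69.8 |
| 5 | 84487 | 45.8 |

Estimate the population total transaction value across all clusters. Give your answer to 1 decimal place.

1: 67027·67.7 = 4537727.9
2: 74763·132.9 = 9936002.7
3: 71497·24.0 = 1715928
4: 74278·69.8 = 5184604.4
5: 84487·45.8 = 3869504.6
τ̂ = Σ Nₕx̄ₕ = 25243767.6.

25243767.6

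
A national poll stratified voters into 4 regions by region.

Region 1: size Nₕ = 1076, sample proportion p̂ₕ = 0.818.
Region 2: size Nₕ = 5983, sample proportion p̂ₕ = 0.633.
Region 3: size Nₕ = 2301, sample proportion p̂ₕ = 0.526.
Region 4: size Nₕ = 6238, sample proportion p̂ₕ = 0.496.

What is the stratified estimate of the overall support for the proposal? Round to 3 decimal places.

0.575

N = 1076 + 5983 + 2301 + 6238 = 15598.
Overall proportion = Σ (Nₕ/N)·p̂ₕ.
Σ Nₕp̂ₕ = 880.168 + 3787.239 + 1210.326 + 3094.048 = 8971.781.
8971.781 / 15598 = 0.57519... → 0.575.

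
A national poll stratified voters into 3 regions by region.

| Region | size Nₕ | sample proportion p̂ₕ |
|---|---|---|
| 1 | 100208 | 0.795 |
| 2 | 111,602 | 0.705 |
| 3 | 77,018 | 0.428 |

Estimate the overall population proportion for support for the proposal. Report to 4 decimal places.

0.6624

Wₕ = Nₕ/N with N = 288828: 0.3469, 0.3864, 0.2667.
p̂_st = 0.3469·0.795 + 0.3864·0.705 + 0.2667·0.428 ≈ 0.662361... → 0.6624.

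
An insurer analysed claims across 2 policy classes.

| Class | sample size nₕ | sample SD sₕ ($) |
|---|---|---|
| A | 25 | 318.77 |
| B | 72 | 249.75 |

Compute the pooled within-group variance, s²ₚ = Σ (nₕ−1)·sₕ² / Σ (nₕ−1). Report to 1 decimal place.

Degrees of freedom: 24 + 71 = 95.
Σ(nₕ−1)sₕ² = 24·101614.3129 + 71·62375.0625 = 6867372.9471.
s²ₚ = 6867372.9471 / 95 = 72288.136... → 72288.1.

72288.1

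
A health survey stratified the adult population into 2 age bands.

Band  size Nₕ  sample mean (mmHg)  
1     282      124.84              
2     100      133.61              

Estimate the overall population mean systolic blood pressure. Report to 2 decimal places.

127.14

x̄_st = (Σ Nₕx̄ₕ) / (Σ Nₕ) = (282·124.84 + 100·133.61) / 382
= 48565.88 / 382 = 127.1358... → 127.14.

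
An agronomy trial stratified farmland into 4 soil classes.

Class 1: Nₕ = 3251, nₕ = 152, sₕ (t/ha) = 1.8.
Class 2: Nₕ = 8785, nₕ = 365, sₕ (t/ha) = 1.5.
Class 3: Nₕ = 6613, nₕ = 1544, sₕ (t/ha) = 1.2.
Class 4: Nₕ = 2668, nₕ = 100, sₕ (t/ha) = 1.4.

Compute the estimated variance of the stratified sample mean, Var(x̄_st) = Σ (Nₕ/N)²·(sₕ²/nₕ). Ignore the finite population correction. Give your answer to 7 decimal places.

0.0019395

N = 21317; Wₕ = Nₕ/N.
class 1: (3251/21317)²·1.8²/152 = 0.0004957734
class 2: (8785/21317)²·1.5²/365 = 0.0010469381
class 3: (6613/21317)²·1.2²/1544 = 0.0000897553
class 4: (2668/21317)²·1.4²/100 = 0.0003070263
Sum = 0.0019394931 → 0.0019395.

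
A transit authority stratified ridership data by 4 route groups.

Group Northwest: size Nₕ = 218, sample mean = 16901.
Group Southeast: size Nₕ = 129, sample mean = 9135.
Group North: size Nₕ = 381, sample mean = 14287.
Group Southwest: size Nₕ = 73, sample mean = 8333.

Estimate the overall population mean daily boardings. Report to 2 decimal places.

13626.08

N = 801; weights Wₕ = Nₕ/N = (0.2722, 0.1610, 0.4757, 0.0911).
x̄_st = Σ Wₕ·x̄ₕ = 0.2722·16901 + 0.1610·9135 + 0.4757·14287 + 0.0911·8333 ≈ 13626.0787...
→ 13626.08.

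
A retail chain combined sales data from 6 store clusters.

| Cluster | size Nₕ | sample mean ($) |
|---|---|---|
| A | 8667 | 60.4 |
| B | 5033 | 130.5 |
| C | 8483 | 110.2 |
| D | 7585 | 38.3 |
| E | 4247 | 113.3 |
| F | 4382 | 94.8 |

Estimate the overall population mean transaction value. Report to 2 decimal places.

86.00

x̄_st = (Σ Nₕx̄ₕ) / (Σ Nₕ) = (8667·60.4 + 5033·130.5 + 8483·110.2 + 7585·38.3 + 4247·113.3 + 4382·94.8) / 38397
= 3302224.1 / 38397 = 86.0021... → 86.00.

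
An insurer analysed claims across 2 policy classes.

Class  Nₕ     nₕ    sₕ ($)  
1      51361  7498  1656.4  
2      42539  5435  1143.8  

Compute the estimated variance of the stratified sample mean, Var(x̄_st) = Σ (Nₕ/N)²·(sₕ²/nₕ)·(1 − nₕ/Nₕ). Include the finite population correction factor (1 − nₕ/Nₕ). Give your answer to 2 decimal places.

136.58

N = 93900; Wₕ = Nₕ/N.
class 1: (51361/93900)²·1656.4²/7498·(1 − 7498/51361) = 93.49441
class 2: (42539/93900)²·1143.8²/5435·(1 − 5435/42539) = 43.09010
Sum = 136.58450 → 136.58.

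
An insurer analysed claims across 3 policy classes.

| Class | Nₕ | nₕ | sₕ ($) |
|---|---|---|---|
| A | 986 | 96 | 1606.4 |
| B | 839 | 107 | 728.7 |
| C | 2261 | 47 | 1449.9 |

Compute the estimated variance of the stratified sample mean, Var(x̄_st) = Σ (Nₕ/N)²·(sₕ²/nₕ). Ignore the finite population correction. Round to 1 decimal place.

15470.2

N = 4086. Term for each stratum: Wₕ²sₕ²/nₕ.
Var(x̄_st) = 1565.2844 + 209.2382 + 13695.6498 = 15470.1724 → 15470.2.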